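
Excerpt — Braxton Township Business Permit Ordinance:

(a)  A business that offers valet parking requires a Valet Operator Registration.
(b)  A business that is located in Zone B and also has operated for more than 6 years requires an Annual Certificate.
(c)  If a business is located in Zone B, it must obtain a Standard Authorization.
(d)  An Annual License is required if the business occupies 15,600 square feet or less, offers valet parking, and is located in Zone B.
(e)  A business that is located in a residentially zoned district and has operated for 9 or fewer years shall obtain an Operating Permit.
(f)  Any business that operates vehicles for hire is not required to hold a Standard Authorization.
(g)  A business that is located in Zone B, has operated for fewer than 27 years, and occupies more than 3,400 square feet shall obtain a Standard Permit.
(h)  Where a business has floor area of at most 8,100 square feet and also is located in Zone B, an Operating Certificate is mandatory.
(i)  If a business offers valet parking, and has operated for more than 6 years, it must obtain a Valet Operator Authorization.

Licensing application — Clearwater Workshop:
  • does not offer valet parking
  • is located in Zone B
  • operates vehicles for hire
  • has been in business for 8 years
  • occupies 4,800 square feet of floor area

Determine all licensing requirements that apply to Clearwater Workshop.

(a) does not offer valet parking → Valet Operator Registration not required.
(b) is located in Zone B; years in business 8 > 6 → Annual Certificate required.
(c) is located in Zone B → Standard Authorization required.
(d) floor area 4,800 square feet ≤ 15,600 square feet; does not offer valet parking; is located in Zone B → Annual License not required.
(e) is located in Zone B (not: is located in a residentially zoned district); years in business 8 ≤ 9 → Operating Permit not required.
(f) operates vehicles for hire → exempt from Standard Authorization.
(g) is located in Zone B; years in business 8 < 27; floor area 4,800 square feet > 3,400 square feet → Standard Permit required.
(h) floor area 4,800 square feet ≤ 8,100 square feet; is located in Zone B → Operating Certificate required.
(i) does not offer valet parking; years in business 8 > 6 → Valet Operator Authorization not required.

Annual Certificate, Operating Certificate, Standard Permit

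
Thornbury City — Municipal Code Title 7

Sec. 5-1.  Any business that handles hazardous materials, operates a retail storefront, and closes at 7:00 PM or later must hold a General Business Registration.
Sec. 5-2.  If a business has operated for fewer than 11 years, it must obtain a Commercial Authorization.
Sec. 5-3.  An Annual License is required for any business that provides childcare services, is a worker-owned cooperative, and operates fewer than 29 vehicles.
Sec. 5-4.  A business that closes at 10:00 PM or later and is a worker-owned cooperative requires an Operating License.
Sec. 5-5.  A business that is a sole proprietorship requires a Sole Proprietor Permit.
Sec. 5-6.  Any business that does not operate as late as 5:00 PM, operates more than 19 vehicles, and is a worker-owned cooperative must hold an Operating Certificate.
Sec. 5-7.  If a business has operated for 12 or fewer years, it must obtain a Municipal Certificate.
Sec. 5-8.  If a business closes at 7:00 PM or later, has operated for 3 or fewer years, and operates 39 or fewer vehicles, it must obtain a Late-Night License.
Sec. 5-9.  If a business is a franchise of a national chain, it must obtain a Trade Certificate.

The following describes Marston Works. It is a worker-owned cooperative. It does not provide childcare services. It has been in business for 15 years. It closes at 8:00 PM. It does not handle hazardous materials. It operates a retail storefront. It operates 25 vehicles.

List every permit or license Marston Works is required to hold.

None

Sec. 5-1. does not handle hazardous materials; operates a retail storefront; closes 8:00 PM, after 7:00 PM → General Business Registration not required.
Sec. 5-2. years in business 15 ≥ 11 → Commercial Authorization not required.
Sec. 5-3. does not provide childcare services; is a worker-owned cooperative; vehicles 25 < 29 → Annual License not required.
Sec. 5-4. closes 8:00 PM, at/before 10:00 PM; is a worker-owned cooperative → Operating License not required.
Sec. 5-5. is a worker-owned cooperative (not: is a sole proprietorship) → Sole Proprietor Permit not required.
Sec. 5-6. closes 8:00 PM, after 5:00 PM; vehicles 25 > 19; is a worker-owned cooperative → Operating Certificate not required.
Sec. 5-7. years in business 15 > 12 → Municipal Certificate not required.
Sec. 5-8. closes 8:00 PM, after 7:00 PM; years in business 15 > 3; vehicles 25 ≤ 39 → Late-Night License not required.
Sec. 5-9. is a worker-owned cooperative (not: is a franchise of a national chain) → Trade Certificate not required.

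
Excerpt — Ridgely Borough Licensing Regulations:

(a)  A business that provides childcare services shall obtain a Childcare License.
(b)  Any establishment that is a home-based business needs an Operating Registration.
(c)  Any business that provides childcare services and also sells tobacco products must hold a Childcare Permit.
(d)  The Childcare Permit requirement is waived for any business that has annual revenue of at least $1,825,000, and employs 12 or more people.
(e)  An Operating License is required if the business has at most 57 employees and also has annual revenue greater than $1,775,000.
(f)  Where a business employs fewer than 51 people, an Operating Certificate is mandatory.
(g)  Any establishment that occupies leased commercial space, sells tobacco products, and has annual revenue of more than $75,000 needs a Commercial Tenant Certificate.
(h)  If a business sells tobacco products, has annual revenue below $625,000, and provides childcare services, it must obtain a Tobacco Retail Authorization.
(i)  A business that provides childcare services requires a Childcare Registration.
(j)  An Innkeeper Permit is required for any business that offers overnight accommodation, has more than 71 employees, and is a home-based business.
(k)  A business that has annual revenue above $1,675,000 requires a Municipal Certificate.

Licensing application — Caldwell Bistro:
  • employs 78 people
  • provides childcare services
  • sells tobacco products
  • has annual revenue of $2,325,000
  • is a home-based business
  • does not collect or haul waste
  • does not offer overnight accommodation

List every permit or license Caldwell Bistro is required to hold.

Childcare License, Childcare Registration, Municipal Certificate, Operating Registration

(a) provides childcare services → Childcare License required.
(b) is a home-based business → Operating Registration required.
(c) provides childcare services; sells tobacco products → Childcare Permit required.
(d) revenue $2,325,000 ≥ $1,825,000; employees 78 ≥ 12 → exempt from Childcare Permit.
(e) employees 78 > 57; revenue $2,325,000 > $1,775,000 → Operating License not required.
(f) employees 78 ≥ 51 → Operating Certificate not required.
(g) is a home-based business (not: occupies leased commercial space); sells tobacco products; revenue $2,325,000 > $75,000 → Commercial Tenant Certificate not required.
(h) sells tobacco products; revenue $2,325,000 ≥ $625,000; provides childcare services → Tobacco Retail Authorization not required.
(i) provides childcare services → Childcare Registration required.
(j) does not offer overnight accommodation; employees 78 > 71; is a home-based business → Innkeeper Permit not required.
(k) revenue $2,325,000 > $1,675,000 → Municipal Certificate required.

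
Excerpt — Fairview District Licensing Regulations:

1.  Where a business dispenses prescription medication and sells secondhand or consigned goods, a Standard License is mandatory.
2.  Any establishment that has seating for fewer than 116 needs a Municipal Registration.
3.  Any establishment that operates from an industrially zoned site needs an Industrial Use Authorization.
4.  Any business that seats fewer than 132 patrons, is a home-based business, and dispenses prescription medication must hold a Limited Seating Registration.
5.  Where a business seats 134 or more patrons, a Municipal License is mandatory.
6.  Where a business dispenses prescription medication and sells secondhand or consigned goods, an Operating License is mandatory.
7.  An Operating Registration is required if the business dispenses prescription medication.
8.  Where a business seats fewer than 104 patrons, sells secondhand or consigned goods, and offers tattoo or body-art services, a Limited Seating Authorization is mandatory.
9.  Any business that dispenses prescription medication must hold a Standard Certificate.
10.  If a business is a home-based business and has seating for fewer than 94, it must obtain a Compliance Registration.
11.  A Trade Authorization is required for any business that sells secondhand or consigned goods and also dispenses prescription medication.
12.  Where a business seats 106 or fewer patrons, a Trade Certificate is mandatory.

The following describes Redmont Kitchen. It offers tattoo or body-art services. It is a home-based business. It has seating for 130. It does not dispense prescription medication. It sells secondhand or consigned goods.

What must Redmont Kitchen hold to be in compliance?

1. does not dispense prescription medication; sells secondhand or consigned goods → Standard License not required.
2. seating 130 ≥ 116 → Municipal Registration not required.
3. is a home-based business (not: operates from an industrially zoned site) → Industrial Use Authorization not required.
4. seating 130 < 132; is a home-based business; does not dispense prescription medication → Limited Seating Registration not required.
5. seating 130 < 134 → Municipal License not required.
6. does not dispense prescription medication; sells secondhand or consigned goods → Operating License not required.
7. does not dispense prescription medication → Operating Registration not required.
8. seating 130 ≥ 104; sells secondhand or consigned goods; offers tattoo or body-art services → Limited Seating Authorization not required.
9. does not dispense prescription medication → Standard Certificate not required.
10. is a home-based business; seating 130 ≥ 94 → Compliance Registration not required.
11. sells secondhand or consigned goods; does not dispense prescription medication → Trade Authorization not required.
12. seating 130 > 106 → Trade Certificate not required.

None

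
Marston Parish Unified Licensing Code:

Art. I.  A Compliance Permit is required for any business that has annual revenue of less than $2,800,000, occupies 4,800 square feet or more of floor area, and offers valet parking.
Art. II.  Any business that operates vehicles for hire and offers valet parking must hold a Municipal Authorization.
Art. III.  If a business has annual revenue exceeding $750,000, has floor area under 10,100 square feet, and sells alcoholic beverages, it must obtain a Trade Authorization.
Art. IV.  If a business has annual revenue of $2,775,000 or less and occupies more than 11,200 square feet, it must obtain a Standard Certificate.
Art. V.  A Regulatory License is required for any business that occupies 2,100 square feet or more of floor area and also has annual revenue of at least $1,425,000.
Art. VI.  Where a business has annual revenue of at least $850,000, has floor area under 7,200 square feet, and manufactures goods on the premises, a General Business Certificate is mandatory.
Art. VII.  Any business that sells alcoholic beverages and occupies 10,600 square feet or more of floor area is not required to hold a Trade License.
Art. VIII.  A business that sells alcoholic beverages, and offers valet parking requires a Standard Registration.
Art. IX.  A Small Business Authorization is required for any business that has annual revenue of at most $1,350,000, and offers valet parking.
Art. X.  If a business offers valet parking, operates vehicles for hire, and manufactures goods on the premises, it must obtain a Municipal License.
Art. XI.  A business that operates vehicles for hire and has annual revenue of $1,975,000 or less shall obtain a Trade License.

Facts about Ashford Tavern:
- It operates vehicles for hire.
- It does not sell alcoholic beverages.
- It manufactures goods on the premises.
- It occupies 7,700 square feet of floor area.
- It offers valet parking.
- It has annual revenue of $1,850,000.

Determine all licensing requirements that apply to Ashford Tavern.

Art. I. revenue $1,850,000 < $2,800,000; floor area 7,700 square feet ≥ 4,800 square feet; offers valet parking → Compliance Permit required.
Art. II. operates vehicles for hire; offers valet parking → Municipal Authorization required.
Art. III. revenue $1,850,000 > $750,000; floor area 7,700 square feet < 10,100 square feet; does not sell alcoholic beverages → Trade Authorization not required.
Art. IV. revenue $1,850,000 ≤ $2,775,000; floor area 7,700 square feet ≤ 11,200 square feet → Standard Certificate not required.
Art. V. floor area 7,700 square feet ≥ 2,100 square feet; revenue $1,850,000 ≥ $1,425,000 → Regulatory License required.
Art. VI. revenue $1,850,000 ≥ $850,000; floor area 7,700 square feet ≥ 7,200 square feet; manufactures goods on the premises → General Business Certificate not required.
Art. VII. does not sell alcoholic beverages; floor area 7,700 square feet < 10,600 square feet → Trade License exemption does not apply.
Art. VIII. does not sell alcoholic beverages; offers valet parking → Standard Registration not required.
Art. IX. revenue $1,850,000 > $1,350,000; offers valet parking → Small Business Authorization not required.
Art. X. offers valet parking; operates vehicles for hire; manufactures goods on the premises → Municipal License required.
Art. XI. operates vehicles for hire; revenue $1,850,000 ≤ $1,975,000 → Trade License required.

Compliance Permit, Municipal Authorization, Municipal License, Regulatory License, Trade License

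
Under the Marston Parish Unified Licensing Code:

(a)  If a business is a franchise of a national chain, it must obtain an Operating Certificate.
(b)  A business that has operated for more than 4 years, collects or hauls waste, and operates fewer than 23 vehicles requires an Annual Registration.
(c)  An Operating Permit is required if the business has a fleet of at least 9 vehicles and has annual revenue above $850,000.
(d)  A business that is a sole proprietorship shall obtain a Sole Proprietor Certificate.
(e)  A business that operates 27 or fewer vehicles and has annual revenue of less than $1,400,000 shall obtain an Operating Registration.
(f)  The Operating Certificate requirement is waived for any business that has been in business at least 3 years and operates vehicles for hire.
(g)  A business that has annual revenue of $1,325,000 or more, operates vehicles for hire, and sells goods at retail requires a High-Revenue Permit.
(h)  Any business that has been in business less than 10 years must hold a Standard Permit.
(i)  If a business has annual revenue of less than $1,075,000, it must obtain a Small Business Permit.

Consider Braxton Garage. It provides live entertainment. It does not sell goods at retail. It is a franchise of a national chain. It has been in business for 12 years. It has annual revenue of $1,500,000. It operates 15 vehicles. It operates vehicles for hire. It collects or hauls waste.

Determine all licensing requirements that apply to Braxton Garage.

(a) is a franchise of a national chain → Operating Certificate required.
(b) years in business 12 > 4; collects or hauls waste; vehicles 15 < 23 → Annual Registration required.
(c) vehicles 15 ≥ 9; revenue $1,500,000 > $850,000 → Operating Permit required.
(d) is a franchise of a national chain (not: is a sole proprietorship) → Sole Proprietor Certificate not required.
(e) vehicles 15 ≤ 27; revenue $1,500,000 ≥ $1,400,000 → Operating Registration not required.
(f) years in business 12 ≥ 3; operates vehicles for hire → exempt from Operating Certificate.
(g) revenue $1,500,000 ≥ $1,325,000; operates vehicles for hire; does not sell goods at retail → High-Revenue Permit not required.
(h) years in business 12 ≥ 10 → Standard Permit not required.
(i) revenue $1,500,000 ≥ $1,075,000 → Small Business Permit not required.

Annual Registration, Operating Permit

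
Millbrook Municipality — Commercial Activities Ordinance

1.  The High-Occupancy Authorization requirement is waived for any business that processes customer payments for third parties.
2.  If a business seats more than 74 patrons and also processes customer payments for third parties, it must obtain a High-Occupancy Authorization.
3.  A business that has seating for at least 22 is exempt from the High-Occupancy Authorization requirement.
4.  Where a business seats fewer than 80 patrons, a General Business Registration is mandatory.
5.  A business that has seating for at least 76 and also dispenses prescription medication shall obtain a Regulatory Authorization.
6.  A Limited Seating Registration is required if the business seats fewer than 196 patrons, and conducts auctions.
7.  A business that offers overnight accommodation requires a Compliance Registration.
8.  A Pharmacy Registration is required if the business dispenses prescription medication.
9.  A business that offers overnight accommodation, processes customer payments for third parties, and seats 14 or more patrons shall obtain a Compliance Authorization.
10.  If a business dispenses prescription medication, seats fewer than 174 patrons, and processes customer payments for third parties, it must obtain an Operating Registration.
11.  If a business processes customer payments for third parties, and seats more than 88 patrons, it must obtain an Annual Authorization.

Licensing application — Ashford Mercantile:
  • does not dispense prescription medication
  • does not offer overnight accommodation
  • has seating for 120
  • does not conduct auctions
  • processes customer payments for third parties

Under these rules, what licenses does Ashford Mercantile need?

1. processes customer payments for third parties → exempt from High-Occupancy Authorization.
2. seating 120 > 74; processes customer payments for third parties → High-Occupancy Authorization required.
3. seating 120 ≥ 22 → exempt from High-Occupancy Authorization.
4. seating 120 ≥ 80 → General Business Registration not required.
5. seating 120 ≥ 76; does not dispense prescription medication → Regulatory Authorization not required.
6. seating 120 < 196; does not conduct auctions → Limited Seating Registration not required.
7. does not offer overnight accommodation → Compliance Registration not required.
8. does not dispense prescription medication → Pharmacy Registration not required.
9. does not offer overnight accommodation; processes customer payments for third parties; seating 120 ≥ 14 → Compliance Authorization not required.
10. does not dispense prescription medication; seating 120 < 174; processes customer payments for third parties → Operating Registration not required.
11. processes customer payments for third parties; seating 120 > 88 → Annual Authorization required.

Annual Authorization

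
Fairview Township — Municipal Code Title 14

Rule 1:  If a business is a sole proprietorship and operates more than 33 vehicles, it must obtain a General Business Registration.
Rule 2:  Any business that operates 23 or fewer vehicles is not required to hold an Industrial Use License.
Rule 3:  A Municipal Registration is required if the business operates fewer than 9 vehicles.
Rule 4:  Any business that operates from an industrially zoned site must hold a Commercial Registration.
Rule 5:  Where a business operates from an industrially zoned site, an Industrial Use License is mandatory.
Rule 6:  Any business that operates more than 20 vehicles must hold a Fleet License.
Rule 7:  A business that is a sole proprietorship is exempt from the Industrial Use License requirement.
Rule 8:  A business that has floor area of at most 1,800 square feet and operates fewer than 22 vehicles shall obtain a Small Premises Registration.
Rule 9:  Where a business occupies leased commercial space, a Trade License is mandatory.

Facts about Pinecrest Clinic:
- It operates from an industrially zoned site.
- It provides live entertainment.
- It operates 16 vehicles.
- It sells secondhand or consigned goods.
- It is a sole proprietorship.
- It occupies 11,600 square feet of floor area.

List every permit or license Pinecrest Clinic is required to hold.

Rule 1: is a sole proprietorship; vehicles 16 ≤ 33 → General Business Registration not required.
Rule 2: vehicles 16 ≤ 23 → exempt from Industrial Use License.
Rule 3: vehicles 16 ≥ 9 → Municipal Registration not required.
Rule 4: operates from an industrially zoned site → Commercial Registration required.
Rule 5: operates from an industrially zoned site → Industrial Use License required.
Rule 6: vehicles 16 ≤ 20 → Fleet License not required.
Rule 7: is a sole proprietorship → exempt from Industrial Use License.
Rule 8: floor area 11,600 square feet > 1,800 square feet; vehicles 16 < 22 → Small Premises Registration not required.
Rule 9: operates from an industrially zoned site (not: occupies leased commercial space) → Trade License not required.

Commercial Registration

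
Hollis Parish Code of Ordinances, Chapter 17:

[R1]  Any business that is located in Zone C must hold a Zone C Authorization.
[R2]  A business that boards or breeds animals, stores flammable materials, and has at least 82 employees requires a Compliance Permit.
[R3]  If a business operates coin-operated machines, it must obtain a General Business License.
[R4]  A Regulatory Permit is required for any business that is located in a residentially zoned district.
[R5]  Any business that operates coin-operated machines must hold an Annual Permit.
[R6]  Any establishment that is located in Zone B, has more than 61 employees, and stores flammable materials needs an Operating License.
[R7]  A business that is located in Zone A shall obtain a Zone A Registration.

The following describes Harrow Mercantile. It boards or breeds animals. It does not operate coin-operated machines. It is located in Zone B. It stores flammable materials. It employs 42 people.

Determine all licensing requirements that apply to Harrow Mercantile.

None

[R1] is located in Zone B (not: is located in Zone C) → Zone C Authorization not required.
[R2] boards or breeds animals; stores flammable materials; employees 42 < 82 → Compliance Permit not required.
[R3] does not operate coin-operated machines → General Business License not required.
[R4] is located in Zone B (not: is located in a residentially zoned district) → Regulatory Permit not required.
[R5] does not operate coin-operated machines → Annual Permit not required.
[R6] is located in Zone B; employees 42 ≤ 61; stores flammable materials → Operating License not required.
[R7] is located in Zone B (not: is located in Zone A) → Zone A Registration not required.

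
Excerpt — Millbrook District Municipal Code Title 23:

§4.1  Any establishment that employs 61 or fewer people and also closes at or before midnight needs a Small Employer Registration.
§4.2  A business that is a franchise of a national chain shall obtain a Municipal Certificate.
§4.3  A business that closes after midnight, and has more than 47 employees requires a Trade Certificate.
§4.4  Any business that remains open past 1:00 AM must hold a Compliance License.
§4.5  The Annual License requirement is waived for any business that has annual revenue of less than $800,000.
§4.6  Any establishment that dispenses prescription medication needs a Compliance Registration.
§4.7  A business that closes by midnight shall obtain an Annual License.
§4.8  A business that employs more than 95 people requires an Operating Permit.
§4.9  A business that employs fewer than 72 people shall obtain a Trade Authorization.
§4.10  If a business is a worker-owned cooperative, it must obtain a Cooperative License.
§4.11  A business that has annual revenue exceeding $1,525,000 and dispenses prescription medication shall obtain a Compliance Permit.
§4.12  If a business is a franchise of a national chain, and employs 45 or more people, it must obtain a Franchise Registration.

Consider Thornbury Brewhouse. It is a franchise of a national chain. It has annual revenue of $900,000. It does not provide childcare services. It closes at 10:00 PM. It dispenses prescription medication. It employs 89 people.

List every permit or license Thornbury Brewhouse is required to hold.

§4.1 employees 89 > 61; closes 10:00 PM, at/before midnight → Small Employer Registration not required.
§4.2 is a franchise of a national chain → Municipal Certificate required.
§4.3 closes 10:00 PM, at/before midnight; employees 89 > 47 → Trade Certificate not required.
§4.4 closes 10:00 PM, at/before 1:00 AM → Compliance License not required.
§4.5 revenue $900,000 ≥ $800,000 → Annual License exemption does not apply.
§4.6 dispenses prescription medication → Compliance Registration required.
§4.7 closes 10:00 PM, at/before midnight → Annual License required.
§4.8 employees 89 ≤ 95 → Operating Permit not required.
§4.9 employees 89 ≥ 72 → Trade Authorization not required.
§4.10 is a franchise of a national chain (not: is a worker-owned cooperative) → Cooperative License not required.
§4.11 revenue $900,000 ≤ $1,525,000; dispenses prescription medication → Compliance Permit not required.
§4.12 is a franchise of a national chain; employees 89 ≥ 45 → Franchise Registration required.

Annual License, Compliance Registration, Franchise Registration, Municipal Certificate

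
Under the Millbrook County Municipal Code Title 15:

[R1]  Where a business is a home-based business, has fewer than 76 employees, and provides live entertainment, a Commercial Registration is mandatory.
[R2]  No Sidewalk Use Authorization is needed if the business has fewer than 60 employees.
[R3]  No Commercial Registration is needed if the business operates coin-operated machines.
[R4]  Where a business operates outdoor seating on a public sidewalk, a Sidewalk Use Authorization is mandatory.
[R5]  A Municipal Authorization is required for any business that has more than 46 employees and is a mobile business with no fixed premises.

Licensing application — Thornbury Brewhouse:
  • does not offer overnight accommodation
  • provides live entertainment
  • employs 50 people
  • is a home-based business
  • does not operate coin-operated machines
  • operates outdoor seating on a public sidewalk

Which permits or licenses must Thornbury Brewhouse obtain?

Commercial Registration

[R1] is a home-based business; employees 50 < 76; provides live entertainment → Commercial Registration required.
[R2] employees 50 < 60 → exempt from Sidewalk Use Authorization.
[R3] does not operate coin-operated machines → Commercial Registration exemption does not apply.
[R4] operates outdoor seating on a public sidewalk → Sidewalk Use Authorization required.
[R5] employees 50 > 46; is a home-based business (not: is a mobile business with no fixed premises) → Municipal Authorization not required.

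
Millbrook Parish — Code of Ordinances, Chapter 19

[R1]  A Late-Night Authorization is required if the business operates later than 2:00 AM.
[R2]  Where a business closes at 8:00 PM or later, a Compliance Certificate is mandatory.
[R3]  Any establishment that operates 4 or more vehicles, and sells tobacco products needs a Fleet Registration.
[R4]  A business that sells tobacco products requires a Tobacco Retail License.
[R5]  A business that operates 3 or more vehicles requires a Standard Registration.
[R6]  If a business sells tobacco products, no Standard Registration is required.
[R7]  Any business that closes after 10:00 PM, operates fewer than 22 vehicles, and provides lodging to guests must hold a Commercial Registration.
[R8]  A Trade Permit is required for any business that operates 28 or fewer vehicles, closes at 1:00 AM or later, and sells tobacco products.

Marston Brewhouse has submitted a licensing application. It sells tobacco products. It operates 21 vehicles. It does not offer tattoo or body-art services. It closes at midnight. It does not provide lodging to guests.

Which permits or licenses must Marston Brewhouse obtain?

Compliance Certificate, Fleet Registration, Tobacco Retail License

[R1] closes midnight, at/before 2:00 AM → Late-Night Authorization not required.
[R2] closes midnight, after 8:00 PM → Compliance Certificate required.
[R3] vehicles 21 ≥ 4; sells tobacco products → Fleet Registration required.
[R4] sells tobacco products → Tobacco Retail License required.
[R5] vehicles 21 ≥ 3 → Standard Registration required.
[R6] sells tobacco products → exempt from Standard Registration.
[R7] closes midnight, after 10:00 PM; vehicles 21 < 22; does not provide lodging to guests → Commercial Registration not required.
[R8] vehicles 21 ≤ 28; closes midnight, at/before 1:00 AM; sells tobacco products → Trade Permit not required.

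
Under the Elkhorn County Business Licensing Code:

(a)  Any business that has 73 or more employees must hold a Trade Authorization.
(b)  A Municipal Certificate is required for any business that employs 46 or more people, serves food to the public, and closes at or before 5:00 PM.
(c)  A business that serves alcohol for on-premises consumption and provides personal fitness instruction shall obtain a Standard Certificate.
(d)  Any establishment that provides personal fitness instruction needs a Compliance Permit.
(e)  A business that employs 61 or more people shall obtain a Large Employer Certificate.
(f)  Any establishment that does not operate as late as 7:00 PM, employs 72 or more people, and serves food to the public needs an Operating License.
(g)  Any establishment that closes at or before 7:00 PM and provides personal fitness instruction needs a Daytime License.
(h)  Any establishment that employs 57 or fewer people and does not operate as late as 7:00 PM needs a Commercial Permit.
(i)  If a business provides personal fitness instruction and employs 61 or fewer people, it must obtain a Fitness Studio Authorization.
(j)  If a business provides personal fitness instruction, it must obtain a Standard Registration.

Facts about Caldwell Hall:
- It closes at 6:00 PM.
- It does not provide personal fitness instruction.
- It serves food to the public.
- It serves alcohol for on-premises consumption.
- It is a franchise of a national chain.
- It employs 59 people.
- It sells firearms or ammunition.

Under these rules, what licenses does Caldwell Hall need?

(a) employees 59 < 73 → Trade Authorization not required.
(b) employees 59 ≥ 46; serves food to the public; closes 6:00 PM, after 5:00 PM → Municipal Certificate not required.
(c) serves alcohol for on-premises consumption; does not provide personal fitness instruction → Standard Certificate not required.
(d) does not provide personal fitness instruction → Compliance Permit not required.
(e) employees 59 < 61 → Large Employer Certificate not required.
(f) closes 6:00 PM, at/before 7:00 PM; employees 59 < 72; serves food to the public → Operating License not required.
(g) closes 6:00 PM, at/before 7:00 PM; does not provide personal fitness instruction → Daytime License not required.
(h) employees 59 > 57; closes 6:00 PM, at/before 7:00 PM → Commercial Permit not required.
(i) does not provide personal fitness instruction; employees 59 ≤ 61 → Fitness Studio Authorization not required.
(j) does not provide personal fitness instruction → Standard Registration not required.

None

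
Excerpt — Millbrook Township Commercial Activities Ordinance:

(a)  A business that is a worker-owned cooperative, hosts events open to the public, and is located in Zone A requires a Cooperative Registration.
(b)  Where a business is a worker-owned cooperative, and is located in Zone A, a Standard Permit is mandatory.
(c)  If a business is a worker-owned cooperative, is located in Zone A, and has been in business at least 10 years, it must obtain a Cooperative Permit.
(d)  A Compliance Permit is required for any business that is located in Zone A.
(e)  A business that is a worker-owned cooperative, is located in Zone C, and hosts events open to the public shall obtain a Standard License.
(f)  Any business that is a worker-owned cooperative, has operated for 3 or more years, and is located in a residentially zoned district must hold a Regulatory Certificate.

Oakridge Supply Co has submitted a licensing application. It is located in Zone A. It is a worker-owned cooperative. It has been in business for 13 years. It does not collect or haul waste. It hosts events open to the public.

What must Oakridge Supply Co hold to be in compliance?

Compliance Permit, Cooperative Permit, Cooperative Registration, Standard Permit

(a) is a worker-owned cooperative; hosts events open to the public; is located in Zone A → Cooperative Registration required.
(b) is a worker-owned cooperative; is located in Zone A → Standard Permit required.
(c) is a worker-owned cooperative; is located in Zone A; years in business 13 ≥ 10 → Cooperative Permit required.
(d) is located in Zone A → Compliance Permit required.
(e) is a worker-owned cooperative; is located in Zone A (not: is located in Zone C); hosts events open to the public → Standard License not required.
(f) is a worker-owned cooperative; years in business 13 ≥ 3; is located in Zone A (not: is located in a residentially zoned district) → Regulatory Certificate not required.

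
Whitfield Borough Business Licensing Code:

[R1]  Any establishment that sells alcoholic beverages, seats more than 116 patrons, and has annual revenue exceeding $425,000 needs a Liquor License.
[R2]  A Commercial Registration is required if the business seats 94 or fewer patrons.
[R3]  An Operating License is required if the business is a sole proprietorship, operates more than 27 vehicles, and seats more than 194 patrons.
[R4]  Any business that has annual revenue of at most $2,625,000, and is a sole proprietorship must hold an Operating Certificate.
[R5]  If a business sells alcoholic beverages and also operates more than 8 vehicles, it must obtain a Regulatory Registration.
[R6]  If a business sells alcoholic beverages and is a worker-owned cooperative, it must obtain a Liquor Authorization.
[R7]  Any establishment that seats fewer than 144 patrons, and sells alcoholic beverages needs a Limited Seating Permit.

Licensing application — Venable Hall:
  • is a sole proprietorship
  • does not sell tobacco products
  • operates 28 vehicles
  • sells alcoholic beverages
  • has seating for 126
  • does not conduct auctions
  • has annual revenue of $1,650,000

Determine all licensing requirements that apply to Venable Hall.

[R1] sells alcoholic beverages; seating 126 > 116; revenue $1,650,000 > $425,000 → Liquor License required.
[R2] seating 126 > 94 → Commercial Registration not required.
[R3] is a sole proprietorship; vehicles 28 > 27; seating 126 ≤ 194 → Operating License not required.
[R4] revenue $1,650,000 ≤ $2,625,000; is a sole proprietorship → Operating Certificate required.
[R5] sells alcoholic beverages; vehicles 28 > 8 → Regulatory Registration required.
[R6] sells alcoholic beverages; is a sole proprietorship (not: is a worker-owned cooperative) → Liquor Authorization not required.
[R7] seating 126 < 144; sells alcoholic beverages → Limited Seating Permit required.

Limited Seating Permit, Liquor License, Operating Certificate, Regulatory Registration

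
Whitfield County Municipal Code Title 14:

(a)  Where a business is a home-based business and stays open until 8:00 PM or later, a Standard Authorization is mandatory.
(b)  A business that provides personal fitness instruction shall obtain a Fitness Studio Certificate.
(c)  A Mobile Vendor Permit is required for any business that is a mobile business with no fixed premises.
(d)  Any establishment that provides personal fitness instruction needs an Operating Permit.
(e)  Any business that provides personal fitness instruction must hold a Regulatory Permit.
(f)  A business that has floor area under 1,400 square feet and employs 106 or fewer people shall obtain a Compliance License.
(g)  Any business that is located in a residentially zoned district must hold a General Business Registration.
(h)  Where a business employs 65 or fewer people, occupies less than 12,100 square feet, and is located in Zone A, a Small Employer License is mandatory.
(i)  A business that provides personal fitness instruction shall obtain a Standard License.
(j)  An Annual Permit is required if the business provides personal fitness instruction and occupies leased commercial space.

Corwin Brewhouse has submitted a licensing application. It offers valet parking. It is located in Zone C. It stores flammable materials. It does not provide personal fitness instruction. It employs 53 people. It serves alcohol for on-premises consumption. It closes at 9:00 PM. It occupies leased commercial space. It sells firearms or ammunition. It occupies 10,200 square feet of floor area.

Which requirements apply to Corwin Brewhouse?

None

(a) occupies leased commercial space (not: is a home-based business); closes 9:00 PM, after 8:00 PM → Standard Authorization not required.
(b) does not provide personal fitness instruction → Fitness Studio Certificate not required.
(c) occupies leased commercial space (not: is a mobile business with no fixed premises) → Mobile Vendor Permit not required.
(d) does not provide personal fitness instruction → Operating Permit not required.
(e) does not provide personal fitness instruction → Regulatory Permit not required.
(f) floor area 10,200 square feet ≥ 1,400 square feet; employees 53 ≤ 106 → Compliance License not required.
(g) is located in Zone C (not: is located in a residentially zoned district) → General Business Registration not required.
(h) employees 53 ≤ 65; floor area 10,200 square feet < 12,100 square feet; is located in Zone C (not: is located in Zone A) → Small Employer License not required.
(i) does not provide personal fitness instruction → Standard License not required.
(j) does not provide personal fitness instruction; occupies leased commercial space → Annual Permit not required.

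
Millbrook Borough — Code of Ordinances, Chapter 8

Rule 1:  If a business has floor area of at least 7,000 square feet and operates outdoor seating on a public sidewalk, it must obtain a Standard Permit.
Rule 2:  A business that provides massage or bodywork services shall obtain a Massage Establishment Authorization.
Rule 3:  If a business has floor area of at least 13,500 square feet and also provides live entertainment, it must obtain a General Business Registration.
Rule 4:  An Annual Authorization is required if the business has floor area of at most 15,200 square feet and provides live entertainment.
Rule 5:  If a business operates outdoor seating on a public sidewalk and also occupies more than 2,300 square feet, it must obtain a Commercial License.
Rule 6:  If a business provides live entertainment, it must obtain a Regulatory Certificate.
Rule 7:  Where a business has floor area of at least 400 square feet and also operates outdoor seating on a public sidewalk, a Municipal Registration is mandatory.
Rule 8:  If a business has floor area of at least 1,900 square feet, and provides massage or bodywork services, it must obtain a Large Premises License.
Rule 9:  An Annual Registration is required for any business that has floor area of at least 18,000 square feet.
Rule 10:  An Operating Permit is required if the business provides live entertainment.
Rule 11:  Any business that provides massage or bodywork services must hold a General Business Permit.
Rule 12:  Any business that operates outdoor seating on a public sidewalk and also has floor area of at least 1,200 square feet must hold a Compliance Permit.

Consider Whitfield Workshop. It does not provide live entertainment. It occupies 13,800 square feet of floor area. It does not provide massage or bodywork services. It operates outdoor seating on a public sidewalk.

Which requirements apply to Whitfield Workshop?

Commercial License, Compliance Permit, Municipal Registration, Standard Permit

Rule 1: floor area 13,800 square feet ≥ 7,000 square feet; operates outdoor seating on a public sidewalk → Standard Permit required.
Rule 2: does not provide massage or bodywork services → Massage Establishment Authorization not required.
Rule 3: floor area 13,800 square feet ≥ 13,500 square feet; does not provide live entertainment → General Business Registration not required.
Rule 4: floor area 13,800 square feet ≤ 15,200 square feet; does not provide live entertainment → Annual Authorization not required.
Rule 5: operates outdoor seating on a public sidewalk; floor area 13,800 square feet > 2,300 square feet → Commercial License required.
Rule 6: does not provide live entertainment → Regulatory Certificate not required.
Rule 7: floor area 13,800 square feet ≥ 400 square feet; operates outdoor seating on a public sidewalk → Municipal Registration required.
Rule 8: floor area 13,800 square feet ≥ 1,900 square feet; does not provide massage or bodywork services → Large Premises License not required.
Rule 9: floor area 13,800 square feet < 18,000 square feet → Annual Registration not required.
Rule 10: does not provide live entertainment → Operating Permit not required.
Rule 11: does not provide massage or bodywork services → General Business Permit not required.
Rule 12: operates outdoor seating on a public sidewalk; floor area 13,800 square feet ≥ 1,200 square feet → Compliance Permit required.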